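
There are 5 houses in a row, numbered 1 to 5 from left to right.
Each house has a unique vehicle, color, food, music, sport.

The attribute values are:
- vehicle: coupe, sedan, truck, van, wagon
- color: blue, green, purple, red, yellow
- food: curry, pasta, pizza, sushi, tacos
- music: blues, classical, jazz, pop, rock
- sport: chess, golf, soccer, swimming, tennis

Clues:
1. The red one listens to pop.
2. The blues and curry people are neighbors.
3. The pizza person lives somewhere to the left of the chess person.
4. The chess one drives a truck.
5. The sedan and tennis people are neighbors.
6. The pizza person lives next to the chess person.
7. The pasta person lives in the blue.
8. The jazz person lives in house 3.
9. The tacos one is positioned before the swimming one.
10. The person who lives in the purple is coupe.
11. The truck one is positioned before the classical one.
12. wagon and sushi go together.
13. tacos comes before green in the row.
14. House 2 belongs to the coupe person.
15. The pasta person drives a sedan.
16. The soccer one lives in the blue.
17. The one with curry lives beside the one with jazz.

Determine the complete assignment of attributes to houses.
Solution:

House | Vehicle | Color | Food | Music | Sport
----------------------------------------------
  1   | sedan | blue | pasta | blues | soccer
  2   | coupe | purple | curry | rock | tennis
  3   | van | yellow | pizza | jazz | golf
  4   | truck | red | tacos | pop | chess
  5   | wagon | green | sushi | classical | swimming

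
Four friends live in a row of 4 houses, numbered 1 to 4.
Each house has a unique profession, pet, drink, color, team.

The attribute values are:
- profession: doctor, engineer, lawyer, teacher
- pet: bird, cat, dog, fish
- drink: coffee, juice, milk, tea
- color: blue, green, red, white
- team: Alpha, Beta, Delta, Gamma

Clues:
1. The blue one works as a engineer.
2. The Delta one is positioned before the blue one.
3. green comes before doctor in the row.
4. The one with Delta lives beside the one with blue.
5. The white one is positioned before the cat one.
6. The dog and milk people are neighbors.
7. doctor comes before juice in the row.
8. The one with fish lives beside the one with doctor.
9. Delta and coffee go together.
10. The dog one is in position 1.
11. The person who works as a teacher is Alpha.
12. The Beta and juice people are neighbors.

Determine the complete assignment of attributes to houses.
Solution:

House | Profession | Pet | Drink | Color | Team
-----------------------------------------------
  1   | lawyer | dog | coffee | green | Delta
  2   | engineer | fish | milk | blue | Gamma
  3   | doctor | bird | tea | white | Beta
  4   | teacher | cat | juice | red | Alpha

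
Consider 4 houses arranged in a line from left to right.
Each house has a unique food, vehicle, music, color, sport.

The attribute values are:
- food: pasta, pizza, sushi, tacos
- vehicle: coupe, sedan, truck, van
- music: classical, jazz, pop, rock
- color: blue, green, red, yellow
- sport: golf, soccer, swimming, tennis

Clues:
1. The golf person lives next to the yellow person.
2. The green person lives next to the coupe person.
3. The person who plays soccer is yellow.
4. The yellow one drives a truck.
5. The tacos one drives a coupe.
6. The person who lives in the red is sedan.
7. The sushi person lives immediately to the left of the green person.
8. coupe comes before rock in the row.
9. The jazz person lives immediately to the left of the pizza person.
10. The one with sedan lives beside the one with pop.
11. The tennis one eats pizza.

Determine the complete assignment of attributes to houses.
Solution:

House | Food | Vehicle | Music | Color | Sport
----------------------------------------------
  1   | sushi | sedan | jazz | red | swimming
  2   | pizza | van | pop | green | tennis
  3   | tacos | coupe | classical | blue | golf
  4   | pasta | truck | rock | yellow | soccer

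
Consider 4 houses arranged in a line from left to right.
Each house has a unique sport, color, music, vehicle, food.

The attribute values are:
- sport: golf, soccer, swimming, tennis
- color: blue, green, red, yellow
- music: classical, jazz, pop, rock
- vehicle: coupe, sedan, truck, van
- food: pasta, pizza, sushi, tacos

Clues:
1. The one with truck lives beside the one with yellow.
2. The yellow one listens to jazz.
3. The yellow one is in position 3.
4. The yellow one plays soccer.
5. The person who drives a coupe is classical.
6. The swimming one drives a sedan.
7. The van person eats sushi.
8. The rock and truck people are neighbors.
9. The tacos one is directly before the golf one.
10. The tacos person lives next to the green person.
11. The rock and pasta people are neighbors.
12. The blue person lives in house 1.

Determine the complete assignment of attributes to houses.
Solution:

House | Sport | Color | Music | Vehicle | Food
----------------------------------------------
  1   | swimming | blue | rock | sedan | tacos
  2   | golf | green | pop | truck | pasta
  3   | soccer | yellow | jazz | van | sushi
  4   | tennis | red | classical | coupe | pizza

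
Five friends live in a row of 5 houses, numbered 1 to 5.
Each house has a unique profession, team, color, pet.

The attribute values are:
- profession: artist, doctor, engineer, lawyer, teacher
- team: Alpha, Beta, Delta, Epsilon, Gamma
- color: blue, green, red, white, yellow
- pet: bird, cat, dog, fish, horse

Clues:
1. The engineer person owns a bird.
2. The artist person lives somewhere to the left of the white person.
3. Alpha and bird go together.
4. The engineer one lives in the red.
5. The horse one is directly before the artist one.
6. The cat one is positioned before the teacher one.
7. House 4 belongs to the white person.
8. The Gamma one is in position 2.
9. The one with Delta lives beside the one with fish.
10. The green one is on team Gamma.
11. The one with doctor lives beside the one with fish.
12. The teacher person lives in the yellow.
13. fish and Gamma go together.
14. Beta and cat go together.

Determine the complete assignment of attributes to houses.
Solution:

House | Profession | Team | Color | Pet
---------------------------------------
  1   | doctor | Delta | blue | horse
  2   | artist | Gamma | green | fish
  3   | engineer | Alpha | red | bird
  4   | lawyer | Beta | white | cat
  5   | teacher | Epsilon | yellow | dog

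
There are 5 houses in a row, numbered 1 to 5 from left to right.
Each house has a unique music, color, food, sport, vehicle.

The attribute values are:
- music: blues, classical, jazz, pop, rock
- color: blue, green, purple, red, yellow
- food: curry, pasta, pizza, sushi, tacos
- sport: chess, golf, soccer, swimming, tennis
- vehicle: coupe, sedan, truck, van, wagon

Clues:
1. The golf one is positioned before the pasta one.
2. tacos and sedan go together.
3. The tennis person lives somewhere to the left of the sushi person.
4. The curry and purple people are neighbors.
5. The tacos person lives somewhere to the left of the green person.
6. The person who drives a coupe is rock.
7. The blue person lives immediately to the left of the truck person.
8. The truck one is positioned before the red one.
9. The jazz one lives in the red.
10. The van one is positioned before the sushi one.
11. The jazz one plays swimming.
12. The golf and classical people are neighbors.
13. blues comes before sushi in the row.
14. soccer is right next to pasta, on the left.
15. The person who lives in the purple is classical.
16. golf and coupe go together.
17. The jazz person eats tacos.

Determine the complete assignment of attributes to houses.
Solution:

House | Music | Color | Food | Sport | Vehicle
----------------------------------------------
  1   | rock | blue | curry | golf | coupe
  2   | classical | purple | pizza | soccer | truck
  3   | blues | yellow | pasta | tennis | van
  4   | jazz | red | tacos | swimming | sedan
  5   | pop | green | sushi | chess | wagon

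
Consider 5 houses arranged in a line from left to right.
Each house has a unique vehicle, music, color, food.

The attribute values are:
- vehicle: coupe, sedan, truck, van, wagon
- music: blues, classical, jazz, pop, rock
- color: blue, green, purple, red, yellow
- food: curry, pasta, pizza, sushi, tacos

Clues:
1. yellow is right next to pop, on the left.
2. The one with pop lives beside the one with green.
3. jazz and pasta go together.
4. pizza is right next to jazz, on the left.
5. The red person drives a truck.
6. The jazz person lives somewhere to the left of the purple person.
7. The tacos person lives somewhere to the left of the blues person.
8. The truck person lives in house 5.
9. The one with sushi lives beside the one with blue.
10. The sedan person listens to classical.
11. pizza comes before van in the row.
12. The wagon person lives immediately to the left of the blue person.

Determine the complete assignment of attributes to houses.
Solution:

House | Vehicle | Music | Color | Food
--------------------------------------
  1   | wagon | rock | yellow | sushi
  2   | coupe | pop | blue | pizza
  3   | van | jazz | green | pasta
  4   | sedan | classical | purple | tacos
  5   | truck | blues | red | curry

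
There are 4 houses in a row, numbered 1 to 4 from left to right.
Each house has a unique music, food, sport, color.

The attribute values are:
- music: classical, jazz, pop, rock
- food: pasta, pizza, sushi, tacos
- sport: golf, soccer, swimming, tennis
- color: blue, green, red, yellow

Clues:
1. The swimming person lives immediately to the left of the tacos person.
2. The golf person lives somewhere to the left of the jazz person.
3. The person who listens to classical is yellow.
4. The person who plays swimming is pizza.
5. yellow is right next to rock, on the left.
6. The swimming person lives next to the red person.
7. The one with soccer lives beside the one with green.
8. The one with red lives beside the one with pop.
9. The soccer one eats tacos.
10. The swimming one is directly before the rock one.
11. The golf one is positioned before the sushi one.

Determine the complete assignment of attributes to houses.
Solution:

House | Music | Food | Sport | Color
------------------------------------
  1   | classical | pizza | swimming | yellow
  2   | rock | tacos | soccer | red
  3   | pop | pasta | golf | green
  4   | jazz | sushi | tennis | blue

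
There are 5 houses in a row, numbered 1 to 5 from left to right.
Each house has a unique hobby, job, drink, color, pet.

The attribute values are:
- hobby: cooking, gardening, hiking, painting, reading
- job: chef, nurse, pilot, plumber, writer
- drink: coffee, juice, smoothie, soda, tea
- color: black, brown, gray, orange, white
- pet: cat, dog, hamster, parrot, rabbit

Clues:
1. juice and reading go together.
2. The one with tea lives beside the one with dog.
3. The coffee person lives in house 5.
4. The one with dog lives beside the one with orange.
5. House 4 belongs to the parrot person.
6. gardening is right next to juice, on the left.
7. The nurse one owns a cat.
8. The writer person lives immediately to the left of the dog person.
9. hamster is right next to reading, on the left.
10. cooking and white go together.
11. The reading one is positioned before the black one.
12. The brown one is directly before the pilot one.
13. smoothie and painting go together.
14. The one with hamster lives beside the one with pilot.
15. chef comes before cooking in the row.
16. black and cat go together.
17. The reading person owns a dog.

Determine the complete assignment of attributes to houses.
Solution:

House | Hobby | Job | Drink | Color | Pet
-----------------------------------------
  1   | gardening | writer | tea | brown | hamster
  2   | reading | pilot | juice | gray | dog
  3   | painting | chef | smoothie | orange | rabbit
  4   | cooking | plumber | soda | white | parrot
  5   | hiking | nurse | coffee | black | cat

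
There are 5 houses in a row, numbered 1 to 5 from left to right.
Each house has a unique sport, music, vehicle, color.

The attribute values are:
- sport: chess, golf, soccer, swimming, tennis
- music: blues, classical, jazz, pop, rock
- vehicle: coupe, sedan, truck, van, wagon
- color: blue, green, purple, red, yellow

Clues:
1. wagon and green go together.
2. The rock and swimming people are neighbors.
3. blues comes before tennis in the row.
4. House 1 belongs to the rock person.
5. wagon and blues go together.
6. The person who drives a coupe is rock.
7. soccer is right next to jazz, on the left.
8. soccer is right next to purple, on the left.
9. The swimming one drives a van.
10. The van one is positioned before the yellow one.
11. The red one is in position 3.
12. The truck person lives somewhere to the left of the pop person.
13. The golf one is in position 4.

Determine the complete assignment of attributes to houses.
Solution:

House | Sport | Music | Vehicle | Color
---------------------------------------
  1   | soccer | rock | coupe | blue
  2   | swimming | jazz | van | purple
  3   | chess | classical | truck | red
  4   | golf | blues | wagon | green
  5   | tennis | pop | sedan | yellow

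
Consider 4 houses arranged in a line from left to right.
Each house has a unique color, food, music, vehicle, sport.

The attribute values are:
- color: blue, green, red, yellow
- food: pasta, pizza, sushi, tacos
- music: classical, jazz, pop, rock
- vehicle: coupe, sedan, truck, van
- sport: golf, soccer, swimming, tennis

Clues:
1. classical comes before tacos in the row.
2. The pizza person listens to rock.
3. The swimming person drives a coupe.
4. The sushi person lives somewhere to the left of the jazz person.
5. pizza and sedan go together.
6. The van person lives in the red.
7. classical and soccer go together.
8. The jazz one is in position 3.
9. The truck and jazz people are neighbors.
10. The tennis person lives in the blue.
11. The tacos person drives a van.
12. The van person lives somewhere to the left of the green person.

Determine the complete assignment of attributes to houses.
Solution:

House | Color | Food | Music | Vehicle | Sport
----------------------------------------------
  1   | blue | pizza | rock | sedan | tennis
  2   | yellow | sushi | classical | truck | soccer
  3   | red | tacos | jazz | van | golf
  4   | green | pasta | pop | coupe | swimming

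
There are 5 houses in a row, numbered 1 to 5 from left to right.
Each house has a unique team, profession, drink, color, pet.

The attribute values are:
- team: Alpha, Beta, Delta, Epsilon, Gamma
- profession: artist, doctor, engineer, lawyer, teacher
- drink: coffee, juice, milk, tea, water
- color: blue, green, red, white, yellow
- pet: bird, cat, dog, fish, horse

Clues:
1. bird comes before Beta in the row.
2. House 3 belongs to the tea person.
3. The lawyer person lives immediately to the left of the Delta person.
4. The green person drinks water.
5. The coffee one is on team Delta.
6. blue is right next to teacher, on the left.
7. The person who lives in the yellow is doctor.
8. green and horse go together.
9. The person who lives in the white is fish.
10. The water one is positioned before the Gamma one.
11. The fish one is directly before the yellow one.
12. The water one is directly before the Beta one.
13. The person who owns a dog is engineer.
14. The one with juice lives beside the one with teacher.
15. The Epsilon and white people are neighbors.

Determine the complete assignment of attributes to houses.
Solution:

House | Team | Profession | Drink | Color | Pet
-----------------------------------------------
  1   | Alpha | artist | juice | blue | bird
  2   | Epsilon | teacher | water | green | horse
  3   | Beta | lawyer | tea | white | fish
  4   | Delta | doctor | coffee | yellow | cat
  5   | Gamma | engineer | milk | red | dog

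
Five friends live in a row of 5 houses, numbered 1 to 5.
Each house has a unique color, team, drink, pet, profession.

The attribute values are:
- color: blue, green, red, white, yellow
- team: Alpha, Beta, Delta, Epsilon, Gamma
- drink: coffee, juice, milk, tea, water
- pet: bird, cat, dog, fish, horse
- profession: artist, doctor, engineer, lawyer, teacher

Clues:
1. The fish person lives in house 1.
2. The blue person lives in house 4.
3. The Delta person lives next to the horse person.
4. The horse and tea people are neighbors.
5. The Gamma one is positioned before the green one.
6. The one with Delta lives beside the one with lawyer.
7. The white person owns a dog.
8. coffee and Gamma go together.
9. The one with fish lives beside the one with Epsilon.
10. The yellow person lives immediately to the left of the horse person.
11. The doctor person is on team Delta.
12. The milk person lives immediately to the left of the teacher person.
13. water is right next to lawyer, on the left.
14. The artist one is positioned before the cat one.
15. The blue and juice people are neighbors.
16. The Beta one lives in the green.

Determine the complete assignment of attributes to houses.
Solution:

House | Color | Team | Drink | Pet | Profession
-----------------------------------------------
  1   | yellow | Delta | water | fish | doctor
  2   | red | Epsilon | milk | horse | lawyer
  3   | white | Alpha | tea | dog | teacher
  4   | blue | Gamma | coffee | bird | artist
  5   | green | Beta | juice | cat | engineer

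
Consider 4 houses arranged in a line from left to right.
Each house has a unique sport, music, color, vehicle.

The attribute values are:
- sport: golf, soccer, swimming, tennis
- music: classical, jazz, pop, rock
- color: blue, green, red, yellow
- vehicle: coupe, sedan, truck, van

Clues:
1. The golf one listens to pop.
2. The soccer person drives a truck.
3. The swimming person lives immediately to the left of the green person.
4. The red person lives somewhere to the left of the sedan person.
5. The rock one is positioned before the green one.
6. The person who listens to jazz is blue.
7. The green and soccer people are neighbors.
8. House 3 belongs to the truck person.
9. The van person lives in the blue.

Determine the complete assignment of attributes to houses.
Solution:

House | Sport | Music | Color | Vehicle
---------------------------------------
  1   | swimming | rock | red | coupe
  2   | golf | pop | green | sedan
  3   | soccer | classical | yellow | truck
  4   | tennis | jazz | blue | van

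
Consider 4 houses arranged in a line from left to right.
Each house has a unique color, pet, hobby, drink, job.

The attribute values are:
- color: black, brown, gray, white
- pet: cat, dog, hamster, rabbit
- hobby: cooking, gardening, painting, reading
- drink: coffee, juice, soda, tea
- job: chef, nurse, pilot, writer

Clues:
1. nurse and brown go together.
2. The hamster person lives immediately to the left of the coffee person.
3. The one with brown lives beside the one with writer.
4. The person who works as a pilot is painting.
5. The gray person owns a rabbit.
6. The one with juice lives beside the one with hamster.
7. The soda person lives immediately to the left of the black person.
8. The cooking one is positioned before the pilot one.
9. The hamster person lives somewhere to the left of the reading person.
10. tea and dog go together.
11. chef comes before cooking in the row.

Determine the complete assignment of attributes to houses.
Solution:

House | Color | Pet | Hobby | Drink | Job
-----------------------------------------
  1   | gray | rabbit | gardening | juice | chef
  2   | brown | hamster | cooking | soda | nurse
  3   | black | cat | reading | coffee | writer
  4   | white | dog | painting | tea | pilot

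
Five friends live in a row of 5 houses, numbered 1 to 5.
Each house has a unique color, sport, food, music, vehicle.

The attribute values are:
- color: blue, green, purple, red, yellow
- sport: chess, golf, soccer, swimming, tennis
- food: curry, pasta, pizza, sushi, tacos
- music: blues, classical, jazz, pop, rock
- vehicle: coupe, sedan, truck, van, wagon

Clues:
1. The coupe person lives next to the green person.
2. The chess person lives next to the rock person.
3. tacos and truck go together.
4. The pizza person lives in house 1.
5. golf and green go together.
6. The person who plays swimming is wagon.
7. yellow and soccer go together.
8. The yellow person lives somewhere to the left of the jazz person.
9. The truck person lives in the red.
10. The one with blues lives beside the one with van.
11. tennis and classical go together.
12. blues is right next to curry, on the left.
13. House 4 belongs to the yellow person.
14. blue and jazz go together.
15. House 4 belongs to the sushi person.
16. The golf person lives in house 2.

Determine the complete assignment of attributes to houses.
Solution:

House | Color | Sport | Food | Music | Vehicle
----------------------------------------------
  1   | purple | chess | pizza | blues | coupe
  2   | green | golf | curry | rock | van
  3   | red | tennis | tacos | classical | truck
  4   | yellow | soccer | sushi | pop | sedan
  5   | blue | swimming | pasta | jazz | wagon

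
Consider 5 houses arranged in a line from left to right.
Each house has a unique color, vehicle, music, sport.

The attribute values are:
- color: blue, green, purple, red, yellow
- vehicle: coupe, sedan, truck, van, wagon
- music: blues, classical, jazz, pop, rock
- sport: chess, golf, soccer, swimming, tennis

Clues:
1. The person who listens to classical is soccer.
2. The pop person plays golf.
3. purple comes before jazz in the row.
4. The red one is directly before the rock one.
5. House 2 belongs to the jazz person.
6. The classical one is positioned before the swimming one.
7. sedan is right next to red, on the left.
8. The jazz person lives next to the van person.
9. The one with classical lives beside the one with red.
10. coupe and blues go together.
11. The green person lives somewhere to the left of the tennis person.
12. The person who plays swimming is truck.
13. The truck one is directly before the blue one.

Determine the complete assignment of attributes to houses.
Solution:

House | Color | Vehicle | Music | Sport
---------------------------------------
  1   | purple | sedan | classical | soccer
  2   | red | truck | jazz | swimming
  3   | blue | van | rock | chess
  4   | green | wagon | pop | golf
  5   | yellow | coupe | blues | tennis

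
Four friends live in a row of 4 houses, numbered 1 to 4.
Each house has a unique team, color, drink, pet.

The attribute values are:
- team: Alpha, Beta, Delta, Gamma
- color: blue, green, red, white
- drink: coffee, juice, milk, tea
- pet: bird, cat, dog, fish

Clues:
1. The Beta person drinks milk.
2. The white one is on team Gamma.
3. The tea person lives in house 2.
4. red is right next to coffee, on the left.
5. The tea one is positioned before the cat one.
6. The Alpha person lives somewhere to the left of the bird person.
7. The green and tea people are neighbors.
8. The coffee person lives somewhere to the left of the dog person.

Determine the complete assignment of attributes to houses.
Solution:

House | Team | Color | Drink | Pet
----------------------------------
  1   | Alpha | green | juice | fish
  2   | Delta | red | tea | bird
  3   | Gamma | white | coffee | cat
  4   | Beta | blue | milk | dog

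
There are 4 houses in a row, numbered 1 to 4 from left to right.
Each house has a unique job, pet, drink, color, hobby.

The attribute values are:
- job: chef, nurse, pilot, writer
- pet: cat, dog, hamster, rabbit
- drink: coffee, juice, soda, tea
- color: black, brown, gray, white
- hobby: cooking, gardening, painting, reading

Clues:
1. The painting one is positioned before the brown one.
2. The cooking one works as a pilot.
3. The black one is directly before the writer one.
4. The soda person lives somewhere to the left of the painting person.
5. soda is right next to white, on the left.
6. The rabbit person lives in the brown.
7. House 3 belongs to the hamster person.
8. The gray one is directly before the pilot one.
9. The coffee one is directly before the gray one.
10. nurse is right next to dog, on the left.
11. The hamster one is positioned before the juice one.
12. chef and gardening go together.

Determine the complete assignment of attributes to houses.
Solution:

House | Job | Pet | Drink | Color | Hobby
-----------------------------------------
  1   | nurse | cat | soda | black | reading
  2   | writer | dog | coffee | white | painting
  3   | chef | hamster | tea | gray | gardening
  4   | pilot | rabbit | juice | brown | cooking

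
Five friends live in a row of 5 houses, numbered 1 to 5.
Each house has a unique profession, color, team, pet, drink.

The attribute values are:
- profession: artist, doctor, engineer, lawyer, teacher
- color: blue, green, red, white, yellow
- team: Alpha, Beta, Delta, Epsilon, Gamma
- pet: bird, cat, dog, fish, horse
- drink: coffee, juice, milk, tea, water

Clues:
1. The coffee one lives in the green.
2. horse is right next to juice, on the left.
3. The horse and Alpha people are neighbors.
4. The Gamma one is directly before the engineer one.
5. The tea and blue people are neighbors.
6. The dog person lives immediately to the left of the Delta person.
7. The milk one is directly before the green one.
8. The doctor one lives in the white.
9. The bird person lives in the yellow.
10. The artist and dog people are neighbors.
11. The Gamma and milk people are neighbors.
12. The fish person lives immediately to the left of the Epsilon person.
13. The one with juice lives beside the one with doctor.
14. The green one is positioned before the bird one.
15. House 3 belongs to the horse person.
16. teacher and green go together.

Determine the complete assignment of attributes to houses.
Solution:

House | Profession | Color | Team | Pet | Drink
-----------------------------------------------
  1   | artist | red | Gamma | fish | tea
  2   | engineer | blue | Epsilon | dog | milk
  3   | teacher | green | Delta | horse | coffee
  4   | lawyer | yellow | Alpha | bird | juice
  5   | doctor | white | Beta | cat | water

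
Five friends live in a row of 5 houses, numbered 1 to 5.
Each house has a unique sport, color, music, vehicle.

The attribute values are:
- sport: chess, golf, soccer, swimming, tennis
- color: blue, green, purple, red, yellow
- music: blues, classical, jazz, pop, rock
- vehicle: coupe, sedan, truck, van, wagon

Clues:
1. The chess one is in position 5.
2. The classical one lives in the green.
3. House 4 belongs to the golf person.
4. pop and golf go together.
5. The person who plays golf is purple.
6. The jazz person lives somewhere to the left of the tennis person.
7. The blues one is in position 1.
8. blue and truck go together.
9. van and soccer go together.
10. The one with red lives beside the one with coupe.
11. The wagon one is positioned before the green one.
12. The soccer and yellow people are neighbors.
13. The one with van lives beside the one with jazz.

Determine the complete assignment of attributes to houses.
Solution:

House | Sport | Color | Music | Vehicle
---------------------------------------
  1   | soccer | red | blues | van
  2   | swimming | yellow | jazz | coupe
  3   | tennis | blue | rock | truck
  4   | golf | purple | pop | wagon
  5   | chess | green | classical | sedan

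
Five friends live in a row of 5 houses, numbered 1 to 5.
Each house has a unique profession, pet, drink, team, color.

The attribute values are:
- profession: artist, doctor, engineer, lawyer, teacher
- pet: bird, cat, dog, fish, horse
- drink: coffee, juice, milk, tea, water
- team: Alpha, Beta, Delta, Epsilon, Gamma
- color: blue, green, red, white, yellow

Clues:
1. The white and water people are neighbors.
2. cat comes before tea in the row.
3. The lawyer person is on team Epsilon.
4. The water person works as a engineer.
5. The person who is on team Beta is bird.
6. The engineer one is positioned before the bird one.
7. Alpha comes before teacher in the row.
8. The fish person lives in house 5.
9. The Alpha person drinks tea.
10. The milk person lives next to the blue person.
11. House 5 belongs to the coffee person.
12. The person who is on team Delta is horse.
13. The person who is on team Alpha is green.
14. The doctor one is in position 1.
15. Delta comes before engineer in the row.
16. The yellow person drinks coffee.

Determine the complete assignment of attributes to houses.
Solution:

House | Profession | Pet | Drink | Team | Color
-----------------------------------------------
  1   | doctor | horse | milk | Delta | white
  2   | engineer | cat | water | Gamma | blue
  3   | artist | dog | tea | Alpha | green
  4   | teacher | bird | juice | Beta | red
  5   | lawyer | fish | coffee | Epsilon | yellow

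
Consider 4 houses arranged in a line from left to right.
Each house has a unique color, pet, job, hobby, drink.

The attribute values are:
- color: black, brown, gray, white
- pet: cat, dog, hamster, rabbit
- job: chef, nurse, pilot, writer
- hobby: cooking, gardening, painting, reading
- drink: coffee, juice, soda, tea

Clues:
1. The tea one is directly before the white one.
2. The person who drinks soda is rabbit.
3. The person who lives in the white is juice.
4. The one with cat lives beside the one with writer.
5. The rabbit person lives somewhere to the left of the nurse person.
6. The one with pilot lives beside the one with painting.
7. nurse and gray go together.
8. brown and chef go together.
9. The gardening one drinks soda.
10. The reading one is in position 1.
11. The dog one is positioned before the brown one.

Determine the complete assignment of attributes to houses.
Solution:

House | Color | Pet | Job | Hobby | Drink
-----------------------------------------
  1   | black | cat | pilot | reading | tea
  2   | white | dog | writer | painting | juice
  3   | brown | rabbit | chef | gardening | soda
  4   | gray | hamster | nurse | cooking | coffee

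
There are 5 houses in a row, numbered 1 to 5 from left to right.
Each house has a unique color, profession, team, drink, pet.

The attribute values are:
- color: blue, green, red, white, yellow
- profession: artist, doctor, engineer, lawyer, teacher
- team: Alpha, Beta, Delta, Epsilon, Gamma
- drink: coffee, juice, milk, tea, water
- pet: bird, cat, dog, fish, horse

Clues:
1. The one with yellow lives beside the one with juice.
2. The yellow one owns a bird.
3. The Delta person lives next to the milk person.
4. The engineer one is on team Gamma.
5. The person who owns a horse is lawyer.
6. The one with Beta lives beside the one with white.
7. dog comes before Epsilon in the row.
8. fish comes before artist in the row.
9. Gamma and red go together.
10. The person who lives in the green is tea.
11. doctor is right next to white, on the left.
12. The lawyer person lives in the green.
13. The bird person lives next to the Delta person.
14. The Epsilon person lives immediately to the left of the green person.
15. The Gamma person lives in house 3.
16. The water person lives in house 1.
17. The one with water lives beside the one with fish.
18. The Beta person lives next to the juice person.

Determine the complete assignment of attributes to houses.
Solution:

House | Color | Profession | Team | Drink | Pet
-----------------------------------------------
  1   | yellow | doctor | Beta | water | bird
  2   | white | teacher | Delta | juice | fish
  3   | red | engineer | Gamma | milk | dog
  4   | blue | artist | Epsilon | coffee | cat
  5   | green | lawyer | Alpha | tea | horse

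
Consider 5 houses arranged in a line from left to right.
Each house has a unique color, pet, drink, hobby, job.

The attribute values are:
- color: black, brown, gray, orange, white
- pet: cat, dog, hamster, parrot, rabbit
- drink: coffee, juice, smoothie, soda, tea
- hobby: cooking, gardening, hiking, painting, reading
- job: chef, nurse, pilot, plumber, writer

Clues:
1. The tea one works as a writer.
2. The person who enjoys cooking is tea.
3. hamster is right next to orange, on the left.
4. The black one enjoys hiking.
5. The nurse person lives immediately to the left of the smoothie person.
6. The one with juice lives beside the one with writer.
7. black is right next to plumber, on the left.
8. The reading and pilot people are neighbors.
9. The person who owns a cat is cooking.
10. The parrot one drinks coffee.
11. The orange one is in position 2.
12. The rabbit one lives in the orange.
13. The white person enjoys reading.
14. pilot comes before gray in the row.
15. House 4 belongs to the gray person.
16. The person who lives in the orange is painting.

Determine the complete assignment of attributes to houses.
Solution:

House | Color | Pet | Drink | Hobby | Job
-----------------------------------------
  1   | white | hamster | soda | reading | nurse
  2   | orange | rabbit | smoothie | painting | pilot
  3   | black | parrot | coffee | hiking | chef
  4   | gray | dog | juice | gardening | plumber
  5   | brown | cat | tea | cooking | writer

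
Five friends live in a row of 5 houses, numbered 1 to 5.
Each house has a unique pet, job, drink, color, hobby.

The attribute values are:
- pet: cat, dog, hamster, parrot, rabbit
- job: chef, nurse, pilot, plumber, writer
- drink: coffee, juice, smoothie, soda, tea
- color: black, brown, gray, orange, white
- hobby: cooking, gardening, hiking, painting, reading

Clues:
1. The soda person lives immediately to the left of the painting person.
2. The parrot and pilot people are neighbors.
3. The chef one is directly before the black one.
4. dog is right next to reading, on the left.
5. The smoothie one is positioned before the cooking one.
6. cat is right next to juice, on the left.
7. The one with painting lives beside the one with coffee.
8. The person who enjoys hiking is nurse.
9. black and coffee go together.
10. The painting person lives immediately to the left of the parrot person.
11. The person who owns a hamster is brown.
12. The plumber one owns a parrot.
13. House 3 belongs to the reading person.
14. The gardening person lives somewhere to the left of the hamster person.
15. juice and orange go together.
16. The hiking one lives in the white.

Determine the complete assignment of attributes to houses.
Solution:

House | Pet | Job | Drink | Color | Hobby
-----------------------------------------
  1   | cat | nurse | soda | white | hiking
  2   | dog | chef | juice | orange | painting
  3   | parrot | plumber | coffee | black | reading
  4   | rabbit | pilot | smoothie | gray | gardening
  5   | hamster | writer | tea | brown | cooking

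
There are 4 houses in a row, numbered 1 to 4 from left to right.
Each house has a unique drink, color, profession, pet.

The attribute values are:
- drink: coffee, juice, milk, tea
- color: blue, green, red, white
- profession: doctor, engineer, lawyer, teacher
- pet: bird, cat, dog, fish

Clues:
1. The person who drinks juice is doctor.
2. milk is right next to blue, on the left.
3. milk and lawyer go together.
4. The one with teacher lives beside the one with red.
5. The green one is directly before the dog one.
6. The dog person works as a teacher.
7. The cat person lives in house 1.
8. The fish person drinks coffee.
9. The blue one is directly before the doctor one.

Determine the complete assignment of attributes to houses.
Solution:

House | Drink | Color | Profession | Pet
----------------------------------------
  1   | milk | green | lawyer | cat
  2   | tea | blue | teacher | dog
  3   | juice | red | doctor | bird
  4   | coffee | white | engineer | fish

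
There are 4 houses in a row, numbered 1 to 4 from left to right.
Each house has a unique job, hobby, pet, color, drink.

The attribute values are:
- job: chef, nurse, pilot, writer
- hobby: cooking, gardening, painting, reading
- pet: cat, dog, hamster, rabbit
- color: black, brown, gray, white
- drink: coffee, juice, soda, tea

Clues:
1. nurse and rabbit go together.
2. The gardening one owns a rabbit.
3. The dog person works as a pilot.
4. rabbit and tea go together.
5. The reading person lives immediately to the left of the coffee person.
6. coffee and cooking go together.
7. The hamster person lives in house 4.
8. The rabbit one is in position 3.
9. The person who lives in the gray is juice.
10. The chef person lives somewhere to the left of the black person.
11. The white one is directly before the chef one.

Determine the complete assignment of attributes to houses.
Solution:

House | Job | Hobby | Pet | Color | Drink
-----------------------------------------
  1   | pilot | reading | dog | white | soda
  2   | chef | cooking | cat | brown | coffee
  3   | nurse | gardening | rabbit | black | tea
  4   | writer | painting | hamster | gray | juice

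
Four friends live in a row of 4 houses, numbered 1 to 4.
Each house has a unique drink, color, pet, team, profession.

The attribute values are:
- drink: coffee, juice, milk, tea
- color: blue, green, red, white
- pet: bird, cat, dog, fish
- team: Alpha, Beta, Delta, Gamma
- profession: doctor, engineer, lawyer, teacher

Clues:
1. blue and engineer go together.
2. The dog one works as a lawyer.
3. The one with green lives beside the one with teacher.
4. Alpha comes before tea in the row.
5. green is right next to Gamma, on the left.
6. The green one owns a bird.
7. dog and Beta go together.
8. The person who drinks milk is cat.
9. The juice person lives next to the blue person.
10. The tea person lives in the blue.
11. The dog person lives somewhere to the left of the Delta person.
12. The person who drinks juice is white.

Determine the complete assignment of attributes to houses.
Solution:

House | Drink | Color | Pet | Team | Profession
-----------------------------------------------
  1   | coffee | green | bird | Alpha | doctor
  2   | milk | red | cat | Gamma | teacher
  3   | juice | white | dog | Beta | lawyer
  4   | tea | blue | fish | Delta | engineer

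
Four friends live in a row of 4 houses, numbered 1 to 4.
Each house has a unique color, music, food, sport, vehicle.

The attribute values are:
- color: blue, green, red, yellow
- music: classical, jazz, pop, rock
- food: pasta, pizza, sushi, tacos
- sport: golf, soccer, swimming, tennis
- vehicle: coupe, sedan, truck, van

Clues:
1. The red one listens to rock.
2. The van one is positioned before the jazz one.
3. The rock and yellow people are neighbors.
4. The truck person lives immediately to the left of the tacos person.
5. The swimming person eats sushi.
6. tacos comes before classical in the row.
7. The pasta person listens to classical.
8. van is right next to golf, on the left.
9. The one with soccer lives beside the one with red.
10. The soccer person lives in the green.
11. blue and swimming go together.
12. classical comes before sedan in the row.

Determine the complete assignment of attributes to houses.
Solution:

House | Color | Music | Food | Sport | Vehicle
----------------------------------------------
  1   | green | pop | pizza | soccer | truck
  2   | red | rock | tacos | tennis | van
  3   | yellow | classical | pasta | golf | coupe
  4   | blue | jazz | sushi | swimming | sedan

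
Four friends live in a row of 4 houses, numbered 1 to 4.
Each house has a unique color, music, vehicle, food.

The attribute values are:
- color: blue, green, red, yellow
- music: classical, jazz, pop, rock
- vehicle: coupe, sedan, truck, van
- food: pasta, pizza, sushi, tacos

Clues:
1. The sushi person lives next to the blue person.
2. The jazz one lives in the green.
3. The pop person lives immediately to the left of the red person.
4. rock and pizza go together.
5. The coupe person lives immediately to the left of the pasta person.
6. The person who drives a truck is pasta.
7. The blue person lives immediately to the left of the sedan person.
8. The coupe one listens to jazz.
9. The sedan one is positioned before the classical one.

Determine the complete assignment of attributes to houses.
Solution:

House | Color | Music | Vehicle | Food
--------------------------------------
  1   | green | jazz | coupe | sushi
  2   | blue | pop | truck | pasta
  3   | red | rock | sedan | pizza
  4   | yellow | classical | van | tacos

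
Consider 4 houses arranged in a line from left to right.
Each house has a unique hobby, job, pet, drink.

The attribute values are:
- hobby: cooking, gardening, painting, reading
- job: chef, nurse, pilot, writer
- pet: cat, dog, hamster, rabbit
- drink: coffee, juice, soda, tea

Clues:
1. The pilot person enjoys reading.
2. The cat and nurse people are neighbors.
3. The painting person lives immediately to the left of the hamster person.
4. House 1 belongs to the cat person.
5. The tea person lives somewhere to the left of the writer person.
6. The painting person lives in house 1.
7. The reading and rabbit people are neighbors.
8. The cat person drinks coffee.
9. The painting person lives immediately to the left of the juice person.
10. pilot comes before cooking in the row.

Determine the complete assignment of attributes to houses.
Solution:

House | Hobby | Job | Pet | Drink
---------------------------------
  1   | painting | chef | cat | coffee
  2   | gardening | nurse | hamster | juice
  3   | reading | pilot | dog | tea
  4   | cooking | writer | rabbit | soda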